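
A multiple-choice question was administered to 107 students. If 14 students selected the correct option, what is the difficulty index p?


Item difficulty p = number correct / total examinees
p = 14 / 107
p = 0.1308

0.1308


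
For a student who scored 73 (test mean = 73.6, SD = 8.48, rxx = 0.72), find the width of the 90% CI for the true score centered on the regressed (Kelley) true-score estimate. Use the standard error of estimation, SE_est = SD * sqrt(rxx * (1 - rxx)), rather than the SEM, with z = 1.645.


True score estimate = 0.72*73 + 0.28*73.6 = 73.168
SE_est = SD * sqrt(rxx * (1 - rxx)) = 8.48 * sqrt(0.72 * 0.28) = 8.48 * sqrt(0.2016) = 3.807511
CI = T_est +/- z * SE_est, so width = 2 * z * SE_est = 2 * 1.645 * 3.807511
Width = 12.5267

12.5267


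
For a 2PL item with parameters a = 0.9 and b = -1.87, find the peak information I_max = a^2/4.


For 2PL, max info at theta = b = -1.87
I_max = a^2 / 4 = 0.9^2 / 4
= 0.81 / 4
I_max = 0.2025

0.2025


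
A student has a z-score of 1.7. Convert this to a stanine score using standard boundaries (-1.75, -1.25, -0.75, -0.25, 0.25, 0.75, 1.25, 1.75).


Stanine boundaries: [-1.75, -1.25, -0.75, -0.25, 0.25, 0.75, 1.25, 1.75]
z = 1.7
Check each boundary:
  z >= -1.75 -> could be stanine 2
  z >= -1.25 -> could be stanine 3
  z >= -0.75 -> could be stanine 4
  z >= -0.25 -> could be stanine 5
  z >= 0.25 -> could be stanine 6
  z >= 0.75 -> could be stanine 7
  z >= 1.25 -> could be stanine 8
  z < 1.75
Highest qualifying boundary gives stanine = 8

8


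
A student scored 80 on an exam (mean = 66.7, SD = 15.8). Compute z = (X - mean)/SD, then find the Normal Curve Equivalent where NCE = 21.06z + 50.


z = (X - mean) / SD = (80 - 66.7) / 15.8
z = 13.3 / 15.8
z = 0.8418
NCE = NCE = 21.06z + 50
Carry z at full precision (z = 13.3 / 15.8) into the conversion:
NCE = 21.06 * (13.3 / 15.8) + 50 = 280.098 / 15.8 + 50
NCE = 17.7277 + 50
NCE = 67.7277

67.7277


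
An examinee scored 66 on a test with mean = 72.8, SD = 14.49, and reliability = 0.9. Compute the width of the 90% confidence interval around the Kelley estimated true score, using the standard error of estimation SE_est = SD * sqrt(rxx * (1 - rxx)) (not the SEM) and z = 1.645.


True score estimate = 0.9*66 + 0.1*72.8 = 66.68
SE_est = SD * sqrt(rxx * (1 - rxx)) = 14.49 * sqrt(0.9 * 0.1) = 14.49 * sqrt(0.09) = 4.347
CI = T_est +/- z * SE_est, so width = 2 * z * SE_est = 2 * 1.645 * 4.347
Width = 14.3016

14.3016


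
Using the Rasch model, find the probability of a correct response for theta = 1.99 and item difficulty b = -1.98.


theta - b = 1.99 - -1.98 = 3.97
exp(-(theta - b)) = exp(-3.97) = 0.0189
P = 1 / (1 + 0.0189)
P = 0.9815

0.9815


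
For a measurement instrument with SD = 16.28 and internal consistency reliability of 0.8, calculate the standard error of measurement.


SEM = SD * sqrt(1 - rxx)
SEM = 16.28 * sqrt(1 - 0.8)
SEM = 16.28 * sqrt(0.2) = 16.28 * 0.447214
SEM = 7.2806

7.2806


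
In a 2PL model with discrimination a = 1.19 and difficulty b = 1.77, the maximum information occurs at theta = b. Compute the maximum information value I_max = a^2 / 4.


For 2PL, max info at theta = b = 1.77
I_max = a^2 / 4 = 1.19^2 / 4
= 1.4161 / 4
I_max = 0.354

0.354


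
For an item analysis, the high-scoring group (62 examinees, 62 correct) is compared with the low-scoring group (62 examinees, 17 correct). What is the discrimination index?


p_upper = 62/62 = 1.0
p_lower = 17/62 = 0.2742
D = 1.0 - 0.2742 = 0.7258

0.7258


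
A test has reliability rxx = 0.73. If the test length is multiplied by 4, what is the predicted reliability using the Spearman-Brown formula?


r_new = (n * rxx) / (1 + (n-1) * rxx)
r_new = (4 * 0.73) / (1 + 3 * 0.73)
r_new = 2.92 / 3.19
r_new = 0.9154

0.9154


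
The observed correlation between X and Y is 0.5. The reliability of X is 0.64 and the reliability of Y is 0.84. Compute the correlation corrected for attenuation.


r_corrected = rxy / sqrt(rxx * ryy)
= 0.5 / sqrt(0.64 * 0.84)
= 0.5 / sqrt(0.5376)
= 0.5 / 0.733212
r_corrected = 0.6819

0.6819


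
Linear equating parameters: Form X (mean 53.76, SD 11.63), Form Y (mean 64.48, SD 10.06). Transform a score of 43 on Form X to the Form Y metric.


slope = SD_Y / SD_X = 10.06 / 11.63 ~ 0.865
intercept = mean_Y - slope * mean_X = 64.48 - (10.06 / 11.63) * 53.76 ~ 17.9774
Y = slope * X + intercept. To avoid rounding drift from the rounded slope/intercept, evaluate the equivalent form Y = mean_Y + SD_Y * (X - mean_X) / SD_X at full precision:
Y = 64.48 + 10.06 * (43 - 53.76) / 11.63
Y = 64.48 - 10.06 * 10.76 / 11.63
Y = 64.48 - 108.2456 / 11.63
Y = 64.48 - 9.3074
Y = 55.1726

55.1726


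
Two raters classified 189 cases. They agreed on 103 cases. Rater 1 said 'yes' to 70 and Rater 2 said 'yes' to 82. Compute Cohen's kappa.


P_o = 103/189 = 0.544974
P_e = (70*82 + 119*107) / 35721 = 0.517147
kappa = (P_o - P_e) / (1 - P_e)
kappa = (0.544974 - 0.517147) / (1 - 0.517147)
kappa = 0.0576

0.0576


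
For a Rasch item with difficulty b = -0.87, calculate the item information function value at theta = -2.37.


P = 1/(1+exp(-(-2.37--0.87))) = 0.1824
I = P*(1-P) = 0.1824 * 0.8176
I = 0.1491

0.1491


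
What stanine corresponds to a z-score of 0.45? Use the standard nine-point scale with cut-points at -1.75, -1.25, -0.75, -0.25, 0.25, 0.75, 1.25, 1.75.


Stanine boundaries: [-1.75, -1.25, -0.75, -0.25, 0.25, 0.75, 1.25, 1.75]
z = 0.45
Check each boundary:
  z >= -1.75 -> could be stanine 2
  z >= -1.25 -> could be stanine 3
  z >= -0.75 -> could be stanine 4
  z >= -0.25 -> could be stanine 5
  z >= 0.25 -> could be stanine 6
  z < 0.75
  z < 1.25
  z < 1.75
Highest qualifying boundary gives stanine = 6

6


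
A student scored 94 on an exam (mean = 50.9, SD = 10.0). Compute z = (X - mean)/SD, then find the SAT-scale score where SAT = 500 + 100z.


z = (X - mean) / SD = (94 - 50.9) / 10.0
z = 43.1 / 10.0
z = 4.31
SAT-scale = SAT = 500 + 100z
Carry z at full precision (z = 43.1 / 10.0) into the conversion:
SAT-scale = 500 + 100 * (43.1 / 10.0) = 500 + 4310 / 10.0
SAT-scale = 500 + 431.0
SAT-scale = 931.0

931.0


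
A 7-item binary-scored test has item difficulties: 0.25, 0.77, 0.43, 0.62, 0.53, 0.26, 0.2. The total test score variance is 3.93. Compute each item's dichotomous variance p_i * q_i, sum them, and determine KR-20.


For each item, compute p_i * q_i:
  Item 1: 0.25 * 0.75 = 0.1875
  Item 2: 0.77 * 0.23 = 0.1771
  Item 3: 0.43 * 0.57 = 0.2451
  Item 4: 0.62 * 0.38 = 0.2356
  Item 5: 0.53 * 0.47 = 0.2491
  Item 6: 0.26 * 0.74 = 0.1924
  Item 7: 0.2 * 0.8 = 0.16
Sum(p_i * q_i) = 0.1875 + 0.1771 + 0.2451 + 0.2356 + 0.2491 + 0.1924 + 0.16 = 1.4468
KR-20 = (k/(k-1)) * (1 - Sum(p_i*q_i) / Var_total)
= (7/6) * (1 - 1.4468/3.93)
= 1.1667 * 0.6319
KR-20 = 0.7372

0.7372


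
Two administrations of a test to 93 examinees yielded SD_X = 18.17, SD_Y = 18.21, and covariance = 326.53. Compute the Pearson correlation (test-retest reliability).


r = cov(X,Y) / (SD_X * SD_Y)
r = 326.53 / (18.17 * 18.21)
r = 326.53 / 330.8757
r = 0.9869

0.9869


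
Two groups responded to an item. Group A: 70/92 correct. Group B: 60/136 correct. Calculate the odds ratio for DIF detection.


Odds_A = 70/22 = 3.1818
Odds_B = 60/76 = 0.7895
OR = Odds_A / Odds_B = 3.1818 / 0.7895
Exactly, OR = (70 * 76) / (22 * 60) = 5320 / 1320
OR = 4.0303

4.0303


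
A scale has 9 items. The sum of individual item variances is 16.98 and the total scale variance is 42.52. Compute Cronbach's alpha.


alpha = (k/(k-1)) * (1 - sum(si^2)/s_total^2)
= (9/8) * (1 - 16.98/42.52)
alpha = 0.6757

0.6757


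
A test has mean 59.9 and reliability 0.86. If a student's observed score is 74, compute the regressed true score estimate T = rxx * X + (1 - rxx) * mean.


T_est = rxx * X + (1 - rxx) * mean
T_est = 0.86 * 74 + 0.14 * 59.9
T_est = 63.64 + 8.386
T_est = 72.026

72.026


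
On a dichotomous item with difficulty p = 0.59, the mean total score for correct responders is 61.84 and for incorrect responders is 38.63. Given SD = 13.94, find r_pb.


q = 1 - p = 0.41
rpb = ((M1 - M0) / SD) * sqrt(p * q)
rpb = ((61.84 - 38.63) / 13.94) * sqrt(0.59 * 0.41)
rpb = 0.8189

0.8189


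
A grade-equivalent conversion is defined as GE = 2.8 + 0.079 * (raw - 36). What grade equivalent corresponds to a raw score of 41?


raw - median = 41 - 36 = 5
slope * diff = 0.079 * 5 = 0.395
GE = 2.8 + 0.395
GE = 3.195

3.195


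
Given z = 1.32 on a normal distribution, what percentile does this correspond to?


CDF(z) = 0.5 * (1 + erf(z/sqrt(2)))
erf(0.9334) = 0.8132
CDF = 0.9066
Percentile rank = 0.9066 * 100 = 90.66

90.66


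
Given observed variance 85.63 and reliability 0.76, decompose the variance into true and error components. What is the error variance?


var_true = rxx * var_obs = 0.76 * 85.63 = 65.0788
var_error = var_obs - var_true
var_error = 85.63 - 65.0788
var_error = 20.5512

20.5512


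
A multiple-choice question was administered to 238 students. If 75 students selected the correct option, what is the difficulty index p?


Item difficulty p = number correct / total examinees
p = 75 / 238
p = 0.3151

0.3151


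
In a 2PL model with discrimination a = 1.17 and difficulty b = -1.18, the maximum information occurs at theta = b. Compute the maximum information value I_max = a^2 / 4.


For 2PL, max info at theta = b = -1.18
I_max = a^2 / 4 = 1.17^2 / 4
= 1.3689 / 4
I_max = 0.3422

0.3422


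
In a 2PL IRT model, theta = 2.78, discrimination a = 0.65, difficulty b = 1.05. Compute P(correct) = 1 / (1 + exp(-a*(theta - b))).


a*(theta - b) = 0.65 * (2.78 - 1.05) = 1.1245
exp(-1.1245) = 0.3248
P = 1 / (1 + 0.3248)
P = 0.7548

0.7548


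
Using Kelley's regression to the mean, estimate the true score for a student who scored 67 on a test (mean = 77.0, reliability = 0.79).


T_est = rxx * X + (1 - rxx) * mean
T_est = 0.79 * 67 + 0.21 * 77.0
T_est = 52.93 + 16.17
T_est = 69.1

69.1


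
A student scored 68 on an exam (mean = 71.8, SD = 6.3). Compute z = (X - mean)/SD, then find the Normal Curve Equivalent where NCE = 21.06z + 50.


z = (X - mean) / SD = (68 - 71.8) / 6.3
z = -3.8 / 6.3
z = -0.6032
NCE = NCE = 21.06z + 50
Carry z at full precision (z = -3.8 / 6.3) into the conversion:
NCE = 21.06 * (-3.8 / 6.3) + 50 = -80.028 / 6.3 + 50
NCE = -12.7029 + 50
NCE = 37.2971

37.2971


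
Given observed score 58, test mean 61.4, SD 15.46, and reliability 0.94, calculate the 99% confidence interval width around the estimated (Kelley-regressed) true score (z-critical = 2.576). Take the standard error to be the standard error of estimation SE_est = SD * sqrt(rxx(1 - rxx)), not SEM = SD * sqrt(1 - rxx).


True score estimate = 0.94*58 + 0.06*61.4 = 58.204
SE_est = SD * sqrt(rxx * (1 - rxx)) = 15.46 * sqrt(0.94 * 0.06) = 15.46 * sqrt(0.0564) = 3.671547
CI = T_est +/- z * SE_est, so width = 2 * z * SE_est = 2 * 2.576 * 3.671547
Width = 18.9158

18.9158


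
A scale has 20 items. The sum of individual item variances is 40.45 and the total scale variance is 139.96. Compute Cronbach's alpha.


alpha = (k/(k-1)) * (1 - sum(si^2)/s_total^2)
= (20/19) * (1 - 40.45/139.96)
alpha = 0.7484

0.7484


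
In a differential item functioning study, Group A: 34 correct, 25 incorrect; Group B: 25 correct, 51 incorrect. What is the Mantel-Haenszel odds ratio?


Odds_A = 34/25 = 1.36
Odds_B = 25/51 = 0.4902
OR = Odds_A / Odds_B = 1.36 / 0.4902
Exactly, OR = (34 * 51) / (25 * 25) = 1734 / 625
OR = 2.7744

2.7744


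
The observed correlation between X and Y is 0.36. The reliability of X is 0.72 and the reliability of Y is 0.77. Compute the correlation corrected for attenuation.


r_corrected = rxy / sqrt(rxx * ryy)
= 0.36 / sqrt(0.72 * 0.77)
= 0.36 / sqrt(0.5544)
= 0.36 / 0.74458
r_corrected = 0.4835

0.4835


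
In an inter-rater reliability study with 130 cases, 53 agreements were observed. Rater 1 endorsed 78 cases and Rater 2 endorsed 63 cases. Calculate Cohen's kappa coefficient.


P_o = 53/130 = 0.407692
P_e = (78*63 + 52*67) / 16900 = 0.496923
kappa = (P_o - P_e) / (1 - P_e)
kappa = (0.407692 - 0.496923) / (1 - 0.496923)
kappa = -0.1774

-0.1774


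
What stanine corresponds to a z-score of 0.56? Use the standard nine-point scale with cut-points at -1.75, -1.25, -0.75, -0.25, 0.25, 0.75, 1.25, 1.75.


Stanine boundaries: [-1.75, -1.25, -0.75, -0.25, 0.25, 0.75, 1.25, 1.75]
z = 0.56
Check each boundary:
  z >= -1.75 -> could be stanine 2
  z >= -1.25 -> could be stanine 3
  z >= -0.75 -> could be stanine 4
  z >= -0.25 -> could be stanine 5
  z >= 0.25 -> could be stanine 6
  z < 0.75
  z < 1.25
  z < 1.75
Highest qualifying boundary gives stanine = 6

6


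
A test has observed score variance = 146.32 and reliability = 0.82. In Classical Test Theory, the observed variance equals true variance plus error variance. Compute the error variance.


var_true = rxx * var_obs = 0.82 * 146.32 = 119.9824
var_error = var_obs - var_true
var_error = 146.32 - 119.9824
var_error = 26.3376

26.3376


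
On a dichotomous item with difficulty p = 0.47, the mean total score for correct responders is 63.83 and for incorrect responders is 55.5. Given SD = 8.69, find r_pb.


q = 1 - p = 0.53
rpb = ((M1 - M0) / SD) * sqrt(p * q)
rpb = ((63.83 - 55.5) / 8.69) * sqrt(0.47 * 0.53)
rpb = 0.4784

0.4784


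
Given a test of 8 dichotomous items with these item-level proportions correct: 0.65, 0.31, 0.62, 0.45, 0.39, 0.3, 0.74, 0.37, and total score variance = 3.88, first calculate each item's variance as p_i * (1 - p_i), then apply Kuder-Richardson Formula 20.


For each item, compute p_i * q_i:
  Item 1: 0.65 * 0.35 = 0.2275
  Item 2: 0.31 * 0.69 = 0.2139
  Item 3: 0.62 * 0.38 = 0.2356
  Item 4: 0.45 * 0.55 = 0.2475
  Item 5: 0.39 * 0.61 = 0.2379
  Item 6: 0.3 * 0.7 = 0.21
  Item 7: 0.74 * 0.26 = 0.1924
  Item 8: 0.37 * 0.63 = 0.2331
Sum(p_i * q_i) = 0.2275 + 0.2139 + 0.2356 + 0.2475 + 0.2379 + 0.21 + 0.1924 + 0.2331 = 1.7979
KR-20 = (k/(k-1)) * (1 - Sum(p_i*q_i) / Var_total)
= (8/7) * (1 - 1.7979/3.88)
= 1.1429 * 0.5366
KR-20 = 0.6133

0.6133


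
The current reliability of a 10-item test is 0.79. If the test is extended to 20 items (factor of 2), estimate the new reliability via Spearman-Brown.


r_new = (n * rxx) / (1 + (n-1) * rxx)
r_new = (2 * 0.79) / (1 + 1 * 0.79)
r_new = 1.58 / 1.79
r_new = 0.8827

0.8827


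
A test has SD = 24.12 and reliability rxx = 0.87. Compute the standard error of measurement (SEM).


SEM = SD * sqrt(1 - rxx)
SEM = 24.12 * sqrt(1 - 0.87)
SEM = 24.12 * sqrt(0.13) = 24.12 * 0.360555
SEM = 8.6966

8.6966


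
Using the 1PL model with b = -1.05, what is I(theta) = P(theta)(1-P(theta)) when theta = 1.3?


P = 1/(1+exp(-(1.3--1.05))) = 0.9129
I = P*(1-P) = 0.9129 * 0.0871
I = 0.0795

0.0795


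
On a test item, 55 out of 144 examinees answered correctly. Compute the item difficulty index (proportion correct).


Item difficulty p = number correct / total examinees
p = 55 / 144
p = 0.3819

0.3819


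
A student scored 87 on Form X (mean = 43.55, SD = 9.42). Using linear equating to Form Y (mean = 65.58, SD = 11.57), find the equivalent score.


slope = SD_Y / SD_X = 11.57 / 9.42 ~ 1.2282
intercept = mean_Y - slope * mean_X = 65.58 - (11.57 / 9.42) * 43.55 ~ 12.0902
Y = slope * X + intercept. To avoid rounding drift from the rounded slope/intercept, evaluate the equivalent form Y = mean_Y + SD_Y * (X - mean_X) / SD_X at full precision:
Y = 65.58 + 11.57 * (87 - 43.55) / 9.42
Y = 65.58 + 11.57 * 43.45 / 9.42
Y = 65.58 + 502.7165 / 9.42
Y = 65.58 + 53.3669
Y = 118.9469

118.9469


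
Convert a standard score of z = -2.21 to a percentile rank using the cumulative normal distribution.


CDF(z) = 0.5 * (1 + erf(z/sqrt(2)))
erf(-1.5627) = -0.9729
CDF = 0.0136
Percentile rank = 0.0136 * 100 = 1.36

1.36


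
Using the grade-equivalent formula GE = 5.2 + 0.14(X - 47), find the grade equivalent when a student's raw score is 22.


raw - median = 22 - 47 = -25
slope * diff = 0.14 * -25 = -3.5
GE = 5.2 + -3.5
GE = 1.7

1.7


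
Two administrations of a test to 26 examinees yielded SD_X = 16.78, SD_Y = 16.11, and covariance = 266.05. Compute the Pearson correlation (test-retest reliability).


r = cov(X,Y) / (SD_X * SD_Y)
r = 266.05 / (16.78 * 16.11)
r = 266.05 / 270.3258
r = 0.9842

0.9842


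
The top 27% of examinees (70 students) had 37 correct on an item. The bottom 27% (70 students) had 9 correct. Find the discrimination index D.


p_upper = 37/70 = 0.5286
p_lower = 9/70 = 0.1286
D = 0.5286 - 0.1286 = 0.4

0.4


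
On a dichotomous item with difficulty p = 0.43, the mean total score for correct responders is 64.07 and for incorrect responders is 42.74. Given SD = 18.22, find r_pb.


q = 1 - p = 0.57
rpb = ((M1 - M0) / SD) * sqrt(p * q)
rpb = ((64.07 - 42.74) / 18.22) * sqrt(0.43 * 0.57)
rpb = 0.5796

0.5796


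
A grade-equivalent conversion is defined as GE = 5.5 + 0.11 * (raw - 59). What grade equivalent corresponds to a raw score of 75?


raw - median = 75 - 59 = 16
slope * diff = 0.11 * 16 = 1.76
GE = 5.5 + 1.76
GE = 7.26

7.26


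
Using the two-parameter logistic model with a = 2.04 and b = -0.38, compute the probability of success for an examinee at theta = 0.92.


a*(theta - b) = 2.04 * (0.92 - -0.38) = 2.652
exp(-2.652) = 0.0705
P = 1 / (1 + 0.0705)
P = 0.9341

0.9341


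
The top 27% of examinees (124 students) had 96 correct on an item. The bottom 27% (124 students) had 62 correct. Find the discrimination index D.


p_upper = 96/124 = 0.7742
p_lower = 62/124 = 0.5
D = 0.7742 - 0.5 = 0.2742

0.2742


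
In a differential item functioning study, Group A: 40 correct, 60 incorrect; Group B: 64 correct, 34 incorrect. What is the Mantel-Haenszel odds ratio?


Odds_A = 40/60 = 0.6667
Odds_B = 64/34 = 1.8824
OR = Odds_A / Odds_B = 0.6667 / 1.8824
Exactly, OR = (40 * 34) / (60 * 64) = 1360 / 3840
OR = 0.3542

0.3542


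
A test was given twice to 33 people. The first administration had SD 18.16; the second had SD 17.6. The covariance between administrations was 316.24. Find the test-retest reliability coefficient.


r = cov(X,Y) / (SD_X * SD_Y)
r = 316.24 / (18.16 * 17.6)
r = 316.24 / 319.616
r = 0.9894

0.9894


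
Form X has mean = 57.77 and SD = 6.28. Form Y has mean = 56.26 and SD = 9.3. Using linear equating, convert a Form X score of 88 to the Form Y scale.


slope = SD_Y / SD_X = 9.3 / 6.28 ~ 1.4809
intercept = mean_Y - slope * mean_X = 56.26 - (9.3 / 6.28) * 57.77 ~ -29.2911
Y = slope * X + intercept. To avoid rounding drift from the rounded slope/intercept, evaluate the equivalent form Y = mean_Y + SD_Y * (X - mean_X) / SD_X at full precision:
Y = 56.26 + 9.3 * (88 - 57.77) / 6.28
Y = 56.26 + 9.3 * 30.23 / 6.28
Y = 56.26 + 281.139 / 6.28
Y = 56.26 + 44.7674
Y = 101.0274

101.0274


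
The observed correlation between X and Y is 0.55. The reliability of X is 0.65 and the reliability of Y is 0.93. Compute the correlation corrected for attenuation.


r_corrected = rxy / sqrt(rxx * ryy)
= 0.55 / sqrt(0.65 * 0.93)
= 0.55 / sqrt(0.6045)
= 0.55 / 0.777496
r_corrected = 0.7074

0.7074


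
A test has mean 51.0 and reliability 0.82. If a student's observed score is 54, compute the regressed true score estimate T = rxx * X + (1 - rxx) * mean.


T_est = rxx * X + (1 - rxx) * mean
T_est = 0.82 * 54 + 0.18 * 51.0
T_est = 44.28 + 9.18
T_est = 53.46

53.46


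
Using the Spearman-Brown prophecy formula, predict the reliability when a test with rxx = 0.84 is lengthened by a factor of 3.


r_new = (n * rxx) / (1 + (n-1) * rxx)
r_new = (3 * 0.84) / (1 + 2 * 0.84)
r_new = 2.52 / 2.68
r_new = 0.9403

0.9403


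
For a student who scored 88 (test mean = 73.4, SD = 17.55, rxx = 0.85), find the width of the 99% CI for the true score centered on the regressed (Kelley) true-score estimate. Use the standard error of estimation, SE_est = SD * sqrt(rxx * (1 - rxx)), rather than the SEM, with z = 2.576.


True score estimate = 0.85*88 + 0.15*73.4 = 85.81
SE_est = SD * sqrt(rxx * (1 - rxx)) = 17.55 * sqrt(0.85 * 0.15) = 17.55 * sqrt(0.1275) = 6.266603
CI = T_est +/- z * SE_est, so width = 2 * z * SE_est = 2 * 2.576 * 6.266603
Width = 32.2855

32.2855


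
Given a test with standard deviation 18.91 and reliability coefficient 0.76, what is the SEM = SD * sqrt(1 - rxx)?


SEM = SD * sqrt(1 - rxx)
SEM = 18.91 * sqrt(1 - 0.76)
SEM = 18.91 * sqrt(0.24) = 18.91 * 0.489898
SEM = 9.264

9.264


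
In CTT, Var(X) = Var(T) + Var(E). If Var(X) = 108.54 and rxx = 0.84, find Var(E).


var_true = rxx * var_obs = 0.84 * 108.54 = 91.1736
var_error = var_obs - var_true
var_error = 108.54 - 91.1736
var_error = 17.3664

17.3664


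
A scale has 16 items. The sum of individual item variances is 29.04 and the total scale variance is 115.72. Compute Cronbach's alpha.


alpha = (k/(k-1)) * (1 - sum(si^2)/s_total^2)
= (16/15) * (1 - 29.04/115.72)
alpha = 0.799

0.799


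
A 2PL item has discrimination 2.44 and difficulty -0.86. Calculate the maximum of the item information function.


For 2PL, max info at theta = b = -0.86
I_max = a^2 / 4 = 2.44^2 / 4
= 5.9536 / 4
I_max = 1.4884

1.4884


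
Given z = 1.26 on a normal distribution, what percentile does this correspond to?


CDF(z) = 0.5 * (1 + erf(z/sqrt(2)))
erf(0.891) = 0.7923
CDF = 0.8962
Percentile rank = 0.8962 * 100 = 89.62

89.62


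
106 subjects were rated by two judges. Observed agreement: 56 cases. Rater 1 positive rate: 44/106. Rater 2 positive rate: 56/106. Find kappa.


P_o = 56/106 = 0.528302
P_e = (44*56 + 62*50) / 11236 = 0.495194
kappa = (P_o - P_e) / (1 - P_e)
kappa = (0.528302 - 0.495194) / (1 - 0.495194)
kappa = 0.0656

0.0656


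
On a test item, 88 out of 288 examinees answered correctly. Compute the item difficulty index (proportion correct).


Item difficulty p = number correct / total examinees
p = 88 / 288
p = 0.3056

0.3056


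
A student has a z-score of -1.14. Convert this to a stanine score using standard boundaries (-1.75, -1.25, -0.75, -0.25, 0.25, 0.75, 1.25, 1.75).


Stanine boundaries: [-1.75, -1.25, -0.75, -0.25, 0.25, 0.75, 1.25, 1.75]
z = -1.14
Check each boundary:
  z >= -1.75 -> could be stanine 2
  z >= -1.25 -> could be stanine 3
  z < -0.75
  z < -0.25
  z < 0.25
  z < 0.75
  z < 1.25
  z < 1.75
Highest qualifying boundary gives stanine = 3

3


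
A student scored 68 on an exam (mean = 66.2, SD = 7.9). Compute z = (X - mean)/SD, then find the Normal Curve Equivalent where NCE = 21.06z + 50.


z = (X - mean) / SD = (68 - 66.2) / 7.9
z = 1.8 / 7.9
z = 0.2278
NCE = NCE = 21.06z + 50
Carry z at full precision (z = 1.8 / 7.9) into the conversion:
NCE = 21.06 * (1.8 / 7.9) + 50 = 37.908 / 7.9 + 50
NCE = 4.7985 + 50
NCE = 54.7985

54.7985


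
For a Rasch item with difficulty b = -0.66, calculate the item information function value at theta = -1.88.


P = 1/(1+exp(-(-1.88--0.66))) = 0.2279
I = P*(1-P) = 0.2279 * 0.7721
I = 0.176

0.176


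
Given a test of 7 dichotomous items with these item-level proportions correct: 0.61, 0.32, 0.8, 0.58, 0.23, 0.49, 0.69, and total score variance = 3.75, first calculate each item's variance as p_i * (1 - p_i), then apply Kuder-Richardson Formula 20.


For each item, compute p_i * q_i:
  Item 1: 0.61 * 0.39 = 0.2379
  Item 2: 0.32 * 0.68 = 0.2176
  Item 3: 0.8 * 0.2 = 0.16
  Item 4: 0.58 * 0.42 = 0.2436
  Item 5: 0.23 * 0.77 = 0.1771
  Item 6: 0.49 * 0.51 = 0.2499
  Item 7: 0.69 * 0.31 = 0.2139
Sum(p_i * q_i) = 0.2379 + 0.2176 + 0.16 + 0.2436 + 0.1771 + 0.2499 + 0.2139 = 1.5
KR-20 = (k/(k-1)) * (1 - Sum(p_i*q_i) / Var_total)
= (7/6) * (1 - 1.5/3.75)
= 1.1667 * 0.6
KR-20 = 0.7

0.7


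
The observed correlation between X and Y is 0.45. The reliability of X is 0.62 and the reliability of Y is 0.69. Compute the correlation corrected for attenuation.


r_corrected = rxy / sqrt(rxx * ryy)
= 0.45 / sqrt(0.62 * 0.69)
= 0.45 / sqrt(0.4278)
= 0.45 / 0.654064
r_corrected = 0.688

0.688


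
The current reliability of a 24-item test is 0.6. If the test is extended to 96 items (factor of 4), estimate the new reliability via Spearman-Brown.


r_new = (n * rxx) / (1 + (n-1) * rxx)
r_new = (4 * 0.6) / (1 + 3 * 0.6)
r_new = 2.4 / 2.8
r_new = 0.8571

0.8571


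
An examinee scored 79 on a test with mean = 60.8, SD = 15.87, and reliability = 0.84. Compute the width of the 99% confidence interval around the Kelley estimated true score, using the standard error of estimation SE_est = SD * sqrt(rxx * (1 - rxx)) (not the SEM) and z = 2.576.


True score estimate = 0.84*79 + 0.16*60.8 = 76.088
SE_est = SD * sqrt(rxx * (1 - rxx)) = 15.87 * sqrt(0.84 * 0.16) = 15.87 * sqrt(0.1344) = 5.818038
CI = T_est +/- z * SE_est, so width = 2 * z * SE_est = 2 * 2.576 * 5.818038
Width = 29.9745

29.9745


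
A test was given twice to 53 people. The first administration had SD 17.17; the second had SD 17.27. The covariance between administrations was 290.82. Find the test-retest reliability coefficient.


r = cov(X,Y) / (SD_X * SD_Y)
r = 290.82 / (17.17 * 17.27)
r = 290.82 / 296.5259
r = 0.9808

0.9808


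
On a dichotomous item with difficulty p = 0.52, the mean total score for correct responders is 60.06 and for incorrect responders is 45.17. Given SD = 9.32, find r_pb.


q = 1 - p = 0.48
rpb = ((M1 - M0) / SD) * sqrt(p * q)
rpb = ((60.06 - 45.17) / 9.32) * sqrt(0.52 * 0.48)
rpb = 0.7982

0.7982


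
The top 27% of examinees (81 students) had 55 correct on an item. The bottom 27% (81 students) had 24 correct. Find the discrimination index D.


p_upper = 55/81 = 0.679
p_lower = 24/81 = 0.2963
D = 0.679 - 0.2963 = 0.3827

0.3827


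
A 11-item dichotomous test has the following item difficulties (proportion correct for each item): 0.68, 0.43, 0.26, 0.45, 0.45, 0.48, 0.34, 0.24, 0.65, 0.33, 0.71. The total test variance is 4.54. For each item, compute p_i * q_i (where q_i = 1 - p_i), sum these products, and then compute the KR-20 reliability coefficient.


For each item, compute p_i * q_i:
  Item 1: 0.68 * 0.32 = 0.2176
  Item 2: 0.43 * 0.57 = 0.2451
  Item 3: 0.26 * 0.74 = 0.1924
  Item 4: 0.45 * 0.55 = 0.2475
  Item 5: 0.45 * 0.55 = 0.2475
  Item 6: 0.48 * 0.52 = 0.2496
  Item 7: 0.34 * 0.66 = 0.2244
  Item 8: 0.24 * 0.76 = 0.1824
  Item 9: 0.65 * 0.35 = 0.2275
  Item 10: 0.33 * 0.67 = 0.2211
  Item 11: 0.71 * 0.29 = 0.2059
Sum(p_i * q_i) = 0.2176 + 0.2451 + 0.1924 + 0.2475 + 0.2475 + 0.2496 + 0.2244 + 0.1824 + 0.2275 + 0.2211 + 0.2059 = 2.461
KR-20 = (k/(k-1)) * (1 - Sum(p_i*q_i) / Var_total)
= (11/10) * (1 - 2.461/4.54)
= 1.1 * 0.4579
KR-20 = 0.5037

0.5037


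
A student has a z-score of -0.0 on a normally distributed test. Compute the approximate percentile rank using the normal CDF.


CDF(z) = 0.5 * (1 + erf(z/sqrt(2)))
erf(-0.0) = -0.0
CDF = 0.5
Percentile rank = 0.5 * 100 = 50.0

50.0


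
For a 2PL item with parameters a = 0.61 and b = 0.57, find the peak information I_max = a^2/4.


For 2PL, max info at theta = b = 0.57
I_max = a^2 / 4 = 0.61^2 / 4
= 0.3721 / 4
I_max = 0.093

0.093


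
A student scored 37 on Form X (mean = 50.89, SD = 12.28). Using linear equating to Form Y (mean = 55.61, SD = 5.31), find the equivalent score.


slope = SD_Y / SD_X = 5.31 / 12.28 ~ 0.4324
intercept = mean_Y - slope * mean_X = 55.61 - (5.31 / 12.28) * 50.89 ~ 33.6046
Y = slope * X + intercept. To avoid rounding drift from the rounded slope/intercept, evaluate the equivalent form Y = mean_Y + SD_Y * (X - mean_X) / SD_X at full precision:
Y = 55.61 + 5.31 * (37 - 50.89) / 12.28
Y = 55.61 - 5.31 * 13.89 / 12.28
Y = 55.61 - 73.7559 / 12.28
Y = 55.61 - 6.0062
Y = 49.6038

49.6038


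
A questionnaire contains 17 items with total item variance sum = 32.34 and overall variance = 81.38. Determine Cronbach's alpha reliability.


alpha = (k/(k-1)) * (1 - sum(si^2)/s_total^2)
= (17/16) * (1 - 32.34/81.38)
alpha = 0.6403

0.6403


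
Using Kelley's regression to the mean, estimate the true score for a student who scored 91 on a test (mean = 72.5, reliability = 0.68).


T_est = rxx * X + (1 - rxx) * mean
T_est = 0.68 * 91 + 0.32 * 72.5
T_est = 61.88 + 23.2
T_est = 85.08

85.08


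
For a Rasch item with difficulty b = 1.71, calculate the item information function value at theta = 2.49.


P = 1/(1+exp(-(2.49-1.71))) = 0.6857
I = P*(1-P) = 0.6857 * 0.3143
I = 0.2155

0.2155


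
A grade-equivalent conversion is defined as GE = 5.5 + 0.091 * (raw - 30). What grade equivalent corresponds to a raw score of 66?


raw - median = 66 - 30 = 36
slope * diff = 0.091 * 36 = 3.276
GE = 5.5 + 3.276
GE = 8.776

8.776


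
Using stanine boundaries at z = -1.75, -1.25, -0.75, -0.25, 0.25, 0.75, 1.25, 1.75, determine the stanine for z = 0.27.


Stanine boundaries: [-1.75, -1.25, -0.75, -0.25, 0.25, 0.75, 1.25, 1.75]
z = 0.27
Check each boundary:
  z >= -1.75 -> could be stanine 2
  z >= -1.25 -> could be stanine 3
  z >= -0.75 -> could be stanine 4
  z >= -0.25 -> could be stanine 5
  z >= 0.25 -> could be stanine 6
  z < 0.75
  z < 1.25
  z < 1.75
Highest qualifying boundary gives stanine = 6

6


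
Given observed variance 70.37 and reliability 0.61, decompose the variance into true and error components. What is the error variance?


var_true = rxx * var_obs = 0.61 * 70.37 = 42.9257
var_error = var_obs - var_true
var_error = 70.37 - 42.9257
var_error = 27.4443

27.4443


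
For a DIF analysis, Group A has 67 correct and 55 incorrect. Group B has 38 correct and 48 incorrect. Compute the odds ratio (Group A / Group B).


Odds_A = 67/55 = 1.2182
Odds_B = 38/48 = 0.7917
OR = Odds_A / Odds_B = 1.2182 / 0.7917
Exactly, OR = (67 * 48) / (55 * 38) = 3216 / 2090
OR = 1.5388

1.5388


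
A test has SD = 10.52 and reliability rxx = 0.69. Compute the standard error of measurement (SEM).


SEM = SD * sqrt(1 - rxx)
SEM = 10.52 * sqrt(1 - 0.69)
SEM = 10.52 * sqrt(0.31) = 10.52 * 0.556776
SEM = 5.8573

5.8573


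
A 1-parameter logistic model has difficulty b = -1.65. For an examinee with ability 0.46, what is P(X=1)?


theta - b = 0.46 - -1.65 = 2.11
exp(-(theta - b)) = exp(-2.11) = 0.1212
P = 1 / (1 + 0.1212)
P = 0.8919

0.8919


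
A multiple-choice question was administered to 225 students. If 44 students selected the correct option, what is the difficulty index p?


Item difficulty p = number correct / total examinees
p = 44 / 225
p = 0.1956

0.1956


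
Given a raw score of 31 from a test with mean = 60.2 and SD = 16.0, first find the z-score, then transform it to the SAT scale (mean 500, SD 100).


z = (X - mean) / SD = (31 - 60.2) / 16.0
z = -29.2 / 16.0
z = -1.825
SAT-scale = SAT = 500 + 100z
Carry z at full precision (z = -29.2 / 16.0) into the conversion:
SAT-scale = 500 + 100 * (-29.2 / 16.0) = 500 + -2920 / 16.0
SAT-scale = 500 + -182.5
SAT-scale = 317.5

317.5


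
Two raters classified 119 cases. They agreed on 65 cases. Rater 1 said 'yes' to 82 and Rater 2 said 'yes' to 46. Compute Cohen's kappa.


P_o = 65/119 = 0.546218
P_e = (82*46 + 37*73) / 14161 = 0.4571
kappa = (P_o - P_e) / (1 - P_e)
kappa = (0.546218 - 0.4571) / (1 - 0.4571)
kappa = 0.1642

0.1642


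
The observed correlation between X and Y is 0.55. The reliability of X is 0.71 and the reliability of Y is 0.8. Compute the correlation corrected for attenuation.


r_corrected = rxy / sqrt(rxx * ryy)
= 0.55 / sqrt(0.71 * 0.8)
= 0.55 / sqrt(0.568)
= 0.55 / 0.753658
r_corrected = 0.7298

0.7298


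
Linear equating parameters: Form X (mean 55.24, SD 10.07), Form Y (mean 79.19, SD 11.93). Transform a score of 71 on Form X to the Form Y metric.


slope = SD_Y / SD_X = 11.93 / 10.07 ~ 1.1847
intercept = mean_Y - slope * mean_X = 79.19 - (11.93 / 10.07) * 55.24 ~ 13.7468
Y = slope * X + intercept. To avoid rounding drift from the rounded slope/intercept, evaluate the equivalent form Y = mean_Y + SD_Y * (X - mean_X) / SD_X at full precision:
Y = 79.19 + 11.93 * (71 - 55.24) / 10.07
Y = 79.19 + 11.93 * 15.76 / 10.07
Y = 79.19 + 188.0168 / 10.07
Y = 79.19 + 18.671
Y = 97.861

97.861


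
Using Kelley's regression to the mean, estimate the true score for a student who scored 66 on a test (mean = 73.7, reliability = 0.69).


T_est = rxx * X + (1 - rxx) * mean
T_est = 0.69 * 66 + 0.31 * 73.7
T_est = 45.54 + 22.847
T_est = 68.387

68.387


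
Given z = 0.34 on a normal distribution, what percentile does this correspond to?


CDF(z) = 0.5 * (1 + erf(z/sqrt(2)))
erf(0.2404) = 0.2661
CDF = 0.6331
Percentile rank = 0.6331 * 100 = 63.31

63.31


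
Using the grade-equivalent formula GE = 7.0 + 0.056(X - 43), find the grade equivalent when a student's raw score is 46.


raw - median = 46 - 43 = 3
slope * diff = 0.056 * 3 = 0.168
GE = 7.0 + 0.168
GE = 7.168

7.168


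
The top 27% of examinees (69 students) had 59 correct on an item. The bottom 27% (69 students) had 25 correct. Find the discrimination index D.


p_upper = 59/69 = 0.8551
p_lower = 25/69 = 0.3623
D = 0.8551 - 0.3623 = 0.4928

0.4928


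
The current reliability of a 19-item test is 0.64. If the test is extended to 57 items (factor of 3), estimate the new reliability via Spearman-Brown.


r_new = (n * rxx) / (1 + (n-1) * rxx)
r_new = (3 * 0.64) / (1 + 2 * 0.64)
r_new = 1.92 / 2.28
r_new = 0.8421

0.8421


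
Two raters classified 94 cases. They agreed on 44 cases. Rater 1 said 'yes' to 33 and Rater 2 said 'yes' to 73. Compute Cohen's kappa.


P_o = 44/94 = 0.468085
P_e = (33*73 + 61*21) / 8836 = 0.41761
kappa = (P_o - P_e) / (1 - P_e)
kappa = (0.468085 - 0.41761) / (1 - 0.41761)
kappa = 0.0867

0.0867


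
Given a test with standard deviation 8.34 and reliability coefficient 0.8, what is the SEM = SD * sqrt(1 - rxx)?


SEM = SD * sqrt(1 - rxx)
SEM = 8.34 * sqrt(1 - 0.8)
SEM = 8.34 * sqrt(0.2) = 8.34 * 0.447214
SEM = 3.7298

3.7298


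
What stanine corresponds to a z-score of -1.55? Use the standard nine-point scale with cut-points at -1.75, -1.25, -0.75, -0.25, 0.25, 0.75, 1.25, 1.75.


Stanine boundaries: [-1.75, -1.25, -0.75, -0.25, 0.25, 0.75, 1.25, 1.75]
z = -1.55
Check each boundary:
  z >= -1.75 -> could be stanine 2
  z < -1.25
  z < -0.75
  z < -0.25
  z < 0.25
  z < 0.75
  z < 1.25
  z < 1.75
Highest qualifying boundary gives stanine = 2

2


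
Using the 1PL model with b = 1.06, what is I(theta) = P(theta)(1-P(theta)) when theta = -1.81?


P = 1/(1+exp(-(-1.81-1.06))) = 0.0537
I = P*(1-P) = 0.0537 * 0.9463
I = 0.0508

0.0508


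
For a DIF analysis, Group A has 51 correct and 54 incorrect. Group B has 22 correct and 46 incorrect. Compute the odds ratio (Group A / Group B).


Odds_A = 51/54 = 0.9444
Odds_B = 22/46 = 0.4783
OR = Odds_A / Odds_B = 0.9444 / 0.4783
Exactly, OR = (51 * 46) / (54 * 22) = 2346 / 1188
OR = 1.9747

1.9747


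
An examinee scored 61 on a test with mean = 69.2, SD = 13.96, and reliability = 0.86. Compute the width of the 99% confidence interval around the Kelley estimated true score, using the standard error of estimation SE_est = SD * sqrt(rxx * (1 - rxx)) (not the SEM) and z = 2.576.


True score estimate = 0.86*61 + 0.14*69.2 = 62.148
SE_est = SD * sqrt(rxx * (1 - rxx)) = 13.96 * sqrt(0.86 * 0.14) = 13.96 * sqrt(0.1204) = 4.843939
CI = T_est +/- z * SE_est, so width = 2 * z * SE_est = 2 * 2.576 * 4.843939
Width = 24.956

24.956


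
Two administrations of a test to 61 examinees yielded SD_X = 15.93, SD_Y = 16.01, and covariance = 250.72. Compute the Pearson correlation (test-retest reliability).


r = cov(X,Y) / (SD_X * SD_Y)
r = 250.72 / (15.93 * 16.01)
r = 250.72 / 255.0393
r = 0.9831

0.9831


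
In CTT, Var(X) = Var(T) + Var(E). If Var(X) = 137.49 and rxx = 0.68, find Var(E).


var_true = rxx * var_obs = 0.68 * 137.49 = 93.4932
var_error = var_obs - var_true
var_error = 137.49 - 93.4932
var_error = 43.9968

43.9968


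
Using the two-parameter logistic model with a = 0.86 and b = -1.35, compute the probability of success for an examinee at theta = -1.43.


a*(theta - b) = 0.86 * (-1.43 - -1.35) = -0.0688
exp(--0.0688) = 1.0712
P = 1 / (1 + 1.0712)
P = 0.4828

0.4828


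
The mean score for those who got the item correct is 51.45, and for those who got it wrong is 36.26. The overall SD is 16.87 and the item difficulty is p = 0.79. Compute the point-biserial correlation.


q = 1 - p = 0.21
rpb = ((M1 - M0) / SD) * sqrt(p * q)
rpb = ((51.45 - 36.26) / 16.87) * sqrt(0.79 * 0.21)
rpb = 0.3667

0.3667


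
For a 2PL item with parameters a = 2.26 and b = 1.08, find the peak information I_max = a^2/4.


For 2PL, max info at theta = b = 1.08
I_max = a^2 / 4 = 2.26^2 / 4
= 5.1076 / 4
I_max = 1.2769

1.2769


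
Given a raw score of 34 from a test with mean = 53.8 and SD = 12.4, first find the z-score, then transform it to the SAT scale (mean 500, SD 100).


z = (X - mean) / SD = (34 - 53.8) / 12.4
z = -19.8 / 12.4
z = -1.5968
SAT-scale = SAT = 500 + 100z
Carry z at full precision (z = -19.8 / 12.4) into the conversion:
SAT-scale = 500 + 100 * (-19.8 / 12.4) = 500 + -1980 / 12.4
SAT-scale = 500 + -159.6774
SAT-scale = 340.3226

340.3226


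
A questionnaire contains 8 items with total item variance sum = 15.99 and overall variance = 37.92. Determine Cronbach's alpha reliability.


alpha = (k/(k-1)) * (1 - sum(si^2)/s_total^2)
= (8/7) * (1 - 15.99/37.92)
alpha = 0.6609

0.6609


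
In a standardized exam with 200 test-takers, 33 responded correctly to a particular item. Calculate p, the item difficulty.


Item difficulty p = number correct / total examinees
p = 33 / 200
p = 0.165

0.165


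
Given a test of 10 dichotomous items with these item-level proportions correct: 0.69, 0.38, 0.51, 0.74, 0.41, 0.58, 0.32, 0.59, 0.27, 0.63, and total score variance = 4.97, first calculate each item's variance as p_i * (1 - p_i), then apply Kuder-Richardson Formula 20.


For each item, compute p_i * q_i:
  Item 1: 0.69 * 0.31 = 0.2139
  Item 2: 0.38 * 0.62 = 0.2356
  Item 3: 0.51 * 0.49 = 0.2499
  Item 4: 0.74 * 0.26 = 0.1924
  Item 5: 0.41 * 0.59 = 0.2419
  Item 6: 0.58 * 0.42 = 0.2436
  Item 7: 0.32 * 0.68 = 0.2176
  Item 8: 0.59 * 0.41 = 0.2419
  Item 9: 0.27 * 0.73 = 0.1971
  Item 10: 0.63 * 0.37 = 0.2331
Sum(p_i * q_i) = 0.2139 + 0.2356 + 0.2499 + 0.1924 + 0.2419 + 0.2436 + 0.2176 + 0.2419 + 0.1971 + 0.2331 = 2.267
KR-20 = (k/(k-1)) * (1 - Sum(p_i*q_i) / Var_total)
= (10/9) * (1 - 2.267/4.97)
= 1.1111 * 0.5439
KR-20 = 0.6043

0.6043


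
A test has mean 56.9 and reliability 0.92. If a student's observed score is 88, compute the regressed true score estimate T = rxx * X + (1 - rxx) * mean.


T_est = rxx * X + (1 - rxx) * mean
T_est = 0.92 * 88 + 0.08 * 56.9
T_est = 80.96 + 4.552
T_est = 85.512

85.512


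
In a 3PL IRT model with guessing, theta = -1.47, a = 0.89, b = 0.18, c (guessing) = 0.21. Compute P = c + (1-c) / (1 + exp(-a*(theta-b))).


logit = 0.89*(-1.47 - 0.18) = -1.4685
P* = 1/(1 + exp(--1.4685)) = 0.1872
P = 0.21 + (1 - 0.21) * 0.1872
P = 0.3579

0.3579


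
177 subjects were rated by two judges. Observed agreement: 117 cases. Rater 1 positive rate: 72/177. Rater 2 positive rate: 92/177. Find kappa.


P_o = 117/177 = 0.661017
P_e = (72*92 + 105*85) / 31329 = 0.496313
kappa = (P_o - P_e) / (1 - P_e)
kappa = (0.661017 - 0.496313) / (1 - 0.496313)
kappa = 0.327

0.327


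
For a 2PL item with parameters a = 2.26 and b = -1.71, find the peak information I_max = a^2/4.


For 2PL, max info at theta = b = -1.71
I_max = a^2 / 4 = 2.26^2 / 4
= 5.1076 / 4
I_max = 1.2769

1.2769


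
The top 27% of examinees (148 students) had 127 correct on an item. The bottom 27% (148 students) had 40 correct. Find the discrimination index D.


p_upper = 127/148 = 0.8581
p_lower = 40/148 = 0.2703
D = 0.8581 - 0.2703 = 0.5878

0.5878


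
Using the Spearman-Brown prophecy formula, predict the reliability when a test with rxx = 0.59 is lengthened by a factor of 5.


r_new = (n * rxx) / (1 + (n-1) * rxx)
r_new = (5 * 0.59) / (1 + 4 * 0.59)
r_new = 2.95 / 3.36
r_new = 0.878

0.878
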